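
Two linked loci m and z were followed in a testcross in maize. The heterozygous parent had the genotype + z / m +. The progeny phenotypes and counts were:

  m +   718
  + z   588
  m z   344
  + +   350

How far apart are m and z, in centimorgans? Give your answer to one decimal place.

34.7 centimorgans

The recombinant classes are + + and m z: 350 + 344 = 694.
Recombination frequency = 694/2000 = 0.3470 ≈ 34.7%, i.e. 34.7 centimorgans.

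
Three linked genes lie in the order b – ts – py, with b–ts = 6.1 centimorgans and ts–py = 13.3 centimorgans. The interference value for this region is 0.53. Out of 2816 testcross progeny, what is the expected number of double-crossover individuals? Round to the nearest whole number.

Map distances give recombination frequencies of 0.061 and 0.133 for the two intervals.
With interference 0.53 (so coincidence = 0.47), expected double-crossover frequency = 0.061 × 0.133 × 0.47 = 0.00381.
Expected number = 0.00381 × 2816 = 10.74 ≈ 11.

11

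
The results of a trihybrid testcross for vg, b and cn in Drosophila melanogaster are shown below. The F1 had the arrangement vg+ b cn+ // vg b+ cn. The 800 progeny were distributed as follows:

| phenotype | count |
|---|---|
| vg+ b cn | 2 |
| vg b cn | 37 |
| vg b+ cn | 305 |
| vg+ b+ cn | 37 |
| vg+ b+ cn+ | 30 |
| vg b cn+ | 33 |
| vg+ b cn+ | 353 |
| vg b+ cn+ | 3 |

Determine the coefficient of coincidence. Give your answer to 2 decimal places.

0.74

The two rarest classes, vg+ b cn and vg b+ cn+, are the double crossovers. Comparing them with the parentals, only the cn allele has switched, so cn is the middle locus and the order is b – cn – vg.
b–cn: (67 + 5)/800 = 0.0900; cn–vg: (70 + 5)/800 = 0.0938.
Expected DCO frequency = 0.0900 × 0.0938 ≈ 0.00844; observed = 5/800 ≈ 0.00625.
Coefficient of coincidence = 0.00625/0.00844 ≈ 0.74.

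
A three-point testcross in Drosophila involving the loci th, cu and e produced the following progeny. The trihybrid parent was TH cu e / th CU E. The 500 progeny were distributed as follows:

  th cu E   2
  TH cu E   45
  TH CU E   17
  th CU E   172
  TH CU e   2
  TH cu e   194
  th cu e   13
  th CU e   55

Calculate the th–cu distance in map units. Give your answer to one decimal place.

6.8 map units

The two rarest classes, TH CU e and th cu E, are the double crossovers. Comparing them with the parentals, only the cu allele has switched, so cu is the middle locus and the order is th – cu – e.
Crossovers in the th–cu interval produce the single-crossover classes th cu e and TH CU E (13 + 17 = 30) plus the double crossovers (4).
RF(th–cu) = (30 + 4) / 500 = 34/500 = 0.0680 → 6.8 map units.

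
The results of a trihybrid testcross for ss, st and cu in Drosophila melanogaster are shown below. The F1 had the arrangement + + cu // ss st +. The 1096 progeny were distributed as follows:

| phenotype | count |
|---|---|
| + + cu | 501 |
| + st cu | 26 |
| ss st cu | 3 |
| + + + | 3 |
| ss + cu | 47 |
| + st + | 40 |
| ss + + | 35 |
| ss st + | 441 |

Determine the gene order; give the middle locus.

cu

The two rarest classes, + + + and ss st cu, are the double crossovers. Comparing them with the parentals, only the cu allele has switched, so cu is the middle locus and the order is st – cu – ss.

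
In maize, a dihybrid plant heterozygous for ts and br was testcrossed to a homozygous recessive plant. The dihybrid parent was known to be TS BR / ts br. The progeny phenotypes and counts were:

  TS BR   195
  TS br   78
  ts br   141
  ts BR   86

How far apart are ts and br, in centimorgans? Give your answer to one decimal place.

The recombinant classes are TS br and ts BR: 78 + 86 = 164.
Recombination frequency = 164/500 = 0.3280 ≈ 32.8%, i.e. 32.8 centimorgans.

32.8 centimorgans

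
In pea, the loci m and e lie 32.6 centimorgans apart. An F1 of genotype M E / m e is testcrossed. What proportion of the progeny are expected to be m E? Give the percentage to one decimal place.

A map distance of 32.6 centimorgans corresponds to a recombination frequency of 0.326.
The F1 is M E / m e, so m E is a recombinant gamete class with expected frequency r/2 = 0.326/2 = 0.1630.
That is 0.1630 = 16.3% of the progeny.

16.3%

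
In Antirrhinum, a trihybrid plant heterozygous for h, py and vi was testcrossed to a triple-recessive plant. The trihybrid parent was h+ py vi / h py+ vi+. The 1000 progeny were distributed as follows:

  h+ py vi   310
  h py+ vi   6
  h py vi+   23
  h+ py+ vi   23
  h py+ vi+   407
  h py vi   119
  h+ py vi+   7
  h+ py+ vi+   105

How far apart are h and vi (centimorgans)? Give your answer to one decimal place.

23.7 centimorgans

The two rarest classes, h+ py vi+ and h py+ vi, are the double crossovers. Comparing them with the parentals, only the vi allele has switched, so vi is the middle locus and the order is py – vi – h.
Crossovers in the vi–h interval produce the single-crossover classes h py vi and h+ py+ vi+ (119 + 105 = 224) plus the double crossovers (13).
RF(vi–h) = (224 + 13) / 1000 = 237/1000 = 0.2370 → 23.7 centimorgans.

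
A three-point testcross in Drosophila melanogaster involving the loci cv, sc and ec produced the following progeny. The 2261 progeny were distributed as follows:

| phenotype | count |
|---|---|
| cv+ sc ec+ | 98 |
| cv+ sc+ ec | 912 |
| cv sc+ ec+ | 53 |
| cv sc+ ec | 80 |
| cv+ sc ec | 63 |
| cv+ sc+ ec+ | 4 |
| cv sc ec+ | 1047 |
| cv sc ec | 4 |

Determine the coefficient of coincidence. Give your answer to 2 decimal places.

The two most frequent reciprocal classes, cv sc ec+ and cv+ sc+ ec, are the parental types, so the F1 was cv sc ec+ / cv+ sc+ ec.
The two rarest classes, cv sc ec and cv+ sc+ ec+, are the double crossovers. Comparing them with the parentals, only the ec allele has switched, so ec is the middle locus and the order is sc – ec – cv.
sc–ec: (116 + 8)/2261 = 0.0548; ec–cv: (178 + 8)/2261 = 0.0823.
Expected DCO frequency = 0.0548 × 0.0823 ≈ 0.00451; observed = 8/2261 ≈ 0.00354.
Coefficient of coincidence = 0.00354/0.00451 ≈ 0.78.

0.78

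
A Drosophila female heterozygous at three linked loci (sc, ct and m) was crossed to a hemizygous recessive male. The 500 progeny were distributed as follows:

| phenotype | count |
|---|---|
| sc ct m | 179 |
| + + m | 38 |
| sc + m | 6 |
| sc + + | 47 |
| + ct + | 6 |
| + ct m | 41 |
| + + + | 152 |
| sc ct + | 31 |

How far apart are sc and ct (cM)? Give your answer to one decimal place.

20.0 cM

The two most frequent reciprocal classes, sc ct m and + + +, are the parental types, so the F1 was sc ct m / + + +.
The two rarest classes, sc + m and + ct +, are the double crossovers. Comparing them with the parentals, only the ct allele has switched, so ct is the middle locus and the order is m – ct – sc.
Crossovers in the ct–sc interval produce the single-crossover classes + ct m and sc + + (41 + 47 = 88) plus the double crossovers (12).
RF(ct–sc) = (88 + 12) / 500 = 100/500 = 0.2000 → 20.0 cM.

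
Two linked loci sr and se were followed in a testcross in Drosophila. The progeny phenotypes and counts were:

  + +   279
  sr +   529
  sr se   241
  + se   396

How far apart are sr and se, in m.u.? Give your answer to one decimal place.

The two most frequent classes, + se (396) and sr + (529), are the parental types, so the F1 was + se / sr +.
The recombinant classes are + + and sr se: 279 + 241 = 520.
Recombination frequency = 520/1445 = 0.3599 ≈ 36.0%, i.e. 36.0 m.u.

36.0 m.u.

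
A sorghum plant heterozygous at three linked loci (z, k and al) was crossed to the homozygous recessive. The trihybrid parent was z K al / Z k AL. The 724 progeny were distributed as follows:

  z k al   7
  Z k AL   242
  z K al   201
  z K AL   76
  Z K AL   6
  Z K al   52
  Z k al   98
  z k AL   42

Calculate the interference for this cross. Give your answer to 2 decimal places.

The two rarest classes, z k al and Z K AL, are the double crossovers. Comparing them with the parentals, only the k allele has switched, so k is the middle locus and the order is al – k – z.
al–k: (174 + 13)/724 = 0.2583; k–z: (94 + 13)/724 = 0.1478.
Expected DCO frequency = 0.2583 × 0.1478 ≈ 0.03818; observed = 13/724 ≈ 0.01796.
Coefficient of coincidence = 0.01796/0.03818 ≈ 0.47; interference = 1 − 0.47 = 0.53.

0.53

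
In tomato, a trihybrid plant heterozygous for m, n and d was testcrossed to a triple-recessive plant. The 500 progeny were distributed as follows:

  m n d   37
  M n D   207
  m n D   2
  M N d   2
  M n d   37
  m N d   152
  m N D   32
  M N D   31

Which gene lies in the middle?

The two most frequent reciprocal classes, m N d and M n D, are the parental types, so the F1 was m N d / M n D.
The two rarest classes, M N d and m n D, are the double crossovers. Comparing them with the parentals, only the m allele has switched, so m is the middle locus and the order is d – m – n.

m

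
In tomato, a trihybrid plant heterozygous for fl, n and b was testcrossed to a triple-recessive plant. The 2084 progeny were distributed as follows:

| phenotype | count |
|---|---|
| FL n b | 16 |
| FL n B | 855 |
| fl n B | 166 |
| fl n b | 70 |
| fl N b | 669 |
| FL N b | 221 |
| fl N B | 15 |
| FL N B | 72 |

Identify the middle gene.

b

The two most frequent reciprocal classes, FL n B and fl N b, are the parental types, so the F1 was FL n B / fl N b.
The two rarest classes, FL n b and fl N B, are the double crossovers. Comparing them with the parentals, only the b allele has switched, so b is the middle locus and the order is fl – b – n.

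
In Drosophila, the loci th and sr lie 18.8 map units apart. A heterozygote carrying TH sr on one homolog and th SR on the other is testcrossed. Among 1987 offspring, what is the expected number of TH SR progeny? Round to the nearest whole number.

187

A map distance of 18.8 map units corresponds to a recombination frequency of 0.188.
The F1 is TH sr / th SR, so TH SR is a recombinant gamete class with expected frequency r/2 = 0.188/2 = 0.0940.
Expected number = 0.0940 × 1987 = 186.78 ≈ 187.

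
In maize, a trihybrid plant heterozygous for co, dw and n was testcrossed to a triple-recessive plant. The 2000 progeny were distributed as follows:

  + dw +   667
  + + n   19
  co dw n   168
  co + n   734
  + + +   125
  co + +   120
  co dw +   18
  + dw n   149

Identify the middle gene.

The two most frequent reciprocal classes, co + n and + dw +, are the parental types, so the F1 was co + n / + dw +.
The two rarest classes, + + n and co dw +, are the double crossovers. Comparing them with the parentals, only the co allele has switched, so co is the middle locus and the order is dw – co – n.

co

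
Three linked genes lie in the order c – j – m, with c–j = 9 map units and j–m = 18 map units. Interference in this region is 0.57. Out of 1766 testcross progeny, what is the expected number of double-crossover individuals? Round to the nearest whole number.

12

Map distances give recombination frequencies of 0.090 and 0.180 for the two intervals.
With interference 0.57 (so coincidence = 0.43), expected double-crossover frequency = 0.090 × 0.180 × 0.43 = 0.00697.
Expected number = 0.00697 × 1766 = 12.30 ≈ 12.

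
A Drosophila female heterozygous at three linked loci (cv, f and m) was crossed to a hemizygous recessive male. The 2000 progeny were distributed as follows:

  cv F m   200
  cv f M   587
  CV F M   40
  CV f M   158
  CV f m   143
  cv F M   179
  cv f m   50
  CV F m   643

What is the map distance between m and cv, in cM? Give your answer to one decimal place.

The two most frequent reciprocal classes, cv f M and CV F m, are the parental types, so the F1 was cv f M / CV F m.
The two rarest classes, cv f m and CV F M, are the double crossovers. Comparing them with the parentals, only the m allele has switched, so m is the middle locus and the order is cv – m – f.
Crossovers in the cv–m interval produce the single-crossover classes CV f M and cv F m (158 + 200 = 358) plus the double crossovers (90).
RF(cv–m) = (358 + 90) / 2000 = 448/2000 = 0.2240 → 22.4 cM.

22.4 cM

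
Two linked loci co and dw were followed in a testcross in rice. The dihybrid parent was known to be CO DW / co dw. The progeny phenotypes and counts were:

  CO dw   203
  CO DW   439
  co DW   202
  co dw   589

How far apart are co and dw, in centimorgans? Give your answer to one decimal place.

The recombinant classes are CO dw and co DW: 203 + 202 = 405.
Recombination frequency = 405/1433 = 0.2826 ≈ 28.3%, i.e. 28.3 centimorgans.

28.3 centimorgans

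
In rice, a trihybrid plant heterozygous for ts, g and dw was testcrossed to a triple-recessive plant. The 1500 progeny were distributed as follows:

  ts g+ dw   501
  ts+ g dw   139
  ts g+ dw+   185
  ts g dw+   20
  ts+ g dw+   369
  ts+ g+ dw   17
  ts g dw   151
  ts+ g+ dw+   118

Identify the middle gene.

ts

The two most frequent reciprocal classes, ts g+ dw and ts+ g dw+, are the parental types, so the F1 was ts g+ dw / ts+ g dw+.
The two rarest classes, ts+ g+ dw and ts g dw+, are the double crossovers. Comparing them with the parentals, only the ts allele has switched, so ts is the middle locus and the order is dw – ts – g.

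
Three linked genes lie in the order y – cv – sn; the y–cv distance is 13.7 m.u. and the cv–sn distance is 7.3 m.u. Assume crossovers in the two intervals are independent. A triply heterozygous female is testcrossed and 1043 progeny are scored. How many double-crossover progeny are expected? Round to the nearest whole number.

Map distances give recombination frequencies of 0.137 and 0.073 for the two intervals.
With no interference, expected double-crossover frequency = 0.137 × 0.073 = 0.01000.
Expected number = 0.01000 × 1043 = 10.43 ≈ 10.

10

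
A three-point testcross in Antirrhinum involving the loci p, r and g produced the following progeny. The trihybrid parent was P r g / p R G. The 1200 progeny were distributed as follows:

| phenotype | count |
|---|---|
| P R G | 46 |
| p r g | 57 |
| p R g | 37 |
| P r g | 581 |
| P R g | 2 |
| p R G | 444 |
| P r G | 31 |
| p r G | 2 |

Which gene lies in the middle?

The two rarest classes, P R g and p r G, are the double crossovers. Comparing them with the parentals, only the r allele has switched, so r is the middle locus and the order is g – r – p.

r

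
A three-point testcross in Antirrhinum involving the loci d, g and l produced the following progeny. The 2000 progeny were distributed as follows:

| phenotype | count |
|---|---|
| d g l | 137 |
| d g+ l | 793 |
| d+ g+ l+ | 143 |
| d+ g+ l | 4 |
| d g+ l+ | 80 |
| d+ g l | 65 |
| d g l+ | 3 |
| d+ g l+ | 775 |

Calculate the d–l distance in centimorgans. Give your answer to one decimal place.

The two most frequent reciprocal classes, d+ g l+ and d g+ l, are the parental types, so the F1 was d+ g l+ / d g+ l.
The two rarest classes, d g l+ and d+ g+ l, are the double crossovers. Comparing them with the parentals, only the d allele has switched, so d is the middle locus and the order is g – d – l.
Crossovers in the d–l interval produce the single-crossover classes d+ g l and d g+ l+ (65 + 80 = 145) plus the double crossovers (7).
RF(d–l) = (145 + 7) / 2000 = 152/2000 = 0.0760 → 7.6 centimorgans.

7.6 centimorgans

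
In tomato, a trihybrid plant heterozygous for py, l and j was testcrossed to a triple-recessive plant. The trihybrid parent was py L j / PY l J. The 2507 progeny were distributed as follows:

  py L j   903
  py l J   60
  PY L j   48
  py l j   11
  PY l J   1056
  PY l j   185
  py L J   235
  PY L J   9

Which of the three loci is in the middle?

The two rarest classes, py l j and PY L J, are the double crossovers. Comparing them with the parentals, only the l allele has switched, so l is the middle locus and the order is j – l – py.

l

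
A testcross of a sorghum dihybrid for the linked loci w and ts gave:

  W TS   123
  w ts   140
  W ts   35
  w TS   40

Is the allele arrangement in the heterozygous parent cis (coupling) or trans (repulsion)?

The two most frequent classes are W TS (123) and w ts (140); these are the parental (non-recombinant) types.
So the F1 carried W TS on one chromosome and w ts on the other — the recessive alleles are on the same chromosome (cis / coupling).

cis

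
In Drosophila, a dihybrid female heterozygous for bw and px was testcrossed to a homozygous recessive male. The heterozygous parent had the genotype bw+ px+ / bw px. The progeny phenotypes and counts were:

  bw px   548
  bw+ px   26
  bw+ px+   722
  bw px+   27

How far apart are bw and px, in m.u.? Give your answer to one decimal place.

4.0 m.u.

The recombinant classes are bw+ px and bw px+: 26 + 27 = 53.
Recombination frequency = 53/1323 = 0.0401 ≈ 4.0%, i.e. 4.0 m.u.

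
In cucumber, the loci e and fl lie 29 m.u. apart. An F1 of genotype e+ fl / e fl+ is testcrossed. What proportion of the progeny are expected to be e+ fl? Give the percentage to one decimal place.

A map distance of 29 m.u. corresponds to a recombination frequency of 0.290.
The F1 is e+ fl / e fl+, so e+ fl is a parental gamete class with expected frequency (1 − r)/2 = 0.710/2 = 0.3550.
That is 0.3550 = 35.5% of the progeny.

35.5%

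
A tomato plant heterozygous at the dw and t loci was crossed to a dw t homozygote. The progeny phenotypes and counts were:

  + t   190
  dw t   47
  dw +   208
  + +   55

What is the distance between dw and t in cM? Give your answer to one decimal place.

The two most frequent classes, + t (190) and dw + (208), are the parental types, so the F1 was + t / dw +.
The recombinant classes are + + and dw t: 55 + 47 = 102.
Recombination frequency = 102/500 = 0.2040 ≈ 20.4%, i.e. 20.4 cM.

20.4 cM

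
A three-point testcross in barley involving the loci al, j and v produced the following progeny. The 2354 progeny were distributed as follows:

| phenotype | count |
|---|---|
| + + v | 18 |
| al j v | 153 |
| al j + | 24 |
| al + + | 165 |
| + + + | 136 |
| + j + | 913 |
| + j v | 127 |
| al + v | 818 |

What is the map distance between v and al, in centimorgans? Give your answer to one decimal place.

The two most frequent reciprocal classes, al + v and + j +, are the parental types, so the F1 was al + v / + j +.
The two rarest classes, + + v and al j +, are the double crossovers. Comparing them with the parentals, only the al allele has switched, so al is the middle locus and the order is j – al – v.
Crossovers in the al–v interval produce the single-crossover classes al + + and + j v (165 + 127 = 292) plus the double crossovers (42).
RF(al–v) = (292 + 42) / 2354 = 334/2354 = 0.1419 → 14.2 centimorgans.

14.2 centimorgans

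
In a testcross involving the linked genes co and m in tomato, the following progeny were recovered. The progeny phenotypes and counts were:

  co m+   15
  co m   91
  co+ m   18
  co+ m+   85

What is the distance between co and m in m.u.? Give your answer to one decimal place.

15.8 m.u.

The two most frequent classes, co+ m+ (85) and co m (91), are the parental types, so the F1 was co+ m+ / co m.
The recombinant classes are co+ m and co m+: 18 + 15 = 33.
Recombination frequency = 33/209 = 0.1579 ≈ 15.8%, i.e. 15.8 m.u.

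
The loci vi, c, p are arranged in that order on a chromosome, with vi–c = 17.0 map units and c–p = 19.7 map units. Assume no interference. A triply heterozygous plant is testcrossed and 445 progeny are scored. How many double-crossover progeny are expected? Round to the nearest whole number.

15

Map distances give recombination frequencies of 0.170 and 0.197 for the two intervals.
With no interference, expected double-crossover frequency = 0.170 × 0.197 = 0.03349.
Expected number = 0.03349 × 445 = 14.90 ≈ 15.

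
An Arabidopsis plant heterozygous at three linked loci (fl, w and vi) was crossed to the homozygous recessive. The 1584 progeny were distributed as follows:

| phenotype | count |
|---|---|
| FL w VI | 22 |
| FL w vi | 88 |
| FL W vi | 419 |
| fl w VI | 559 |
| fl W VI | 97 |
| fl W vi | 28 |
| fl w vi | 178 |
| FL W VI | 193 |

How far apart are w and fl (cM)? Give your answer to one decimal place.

The two most frequent reciprocal classes, FL W vi and fl w VI, are the parental types, so the F1 was FL W vi / fl w VI.
The two rarest classes, fl W vi and FL w VI, are the double crossovers. Comparing them with the parentals, only the fl allele has switched, so fl is the middle locus and the order is w – fl – vi.
Crossovers in the w–fl interval produce the single-crossover classes FL w vi and fl W VI (88 + 97 = 185) plus the double crossovers (50).
RF(w–fl) = (185 + 50) / 1584 = 235/1584 = 0.1484 → 14.8 cM.

14.8 cM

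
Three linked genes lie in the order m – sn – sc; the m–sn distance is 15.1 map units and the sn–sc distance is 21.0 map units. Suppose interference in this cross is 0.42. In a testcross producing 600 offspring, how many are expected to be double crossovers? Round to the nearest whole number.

11

Map distances give recombination frequencies of 0.151 and 0.210 for the two intervals.
With interference 0.42 (so coincidence = 0.58), expected double-crossover frequency = 0.151 × 0.210 × 0.58 = 0.01839.
Expected number = 0.01839 × 600 = 11.04 ≈ 11.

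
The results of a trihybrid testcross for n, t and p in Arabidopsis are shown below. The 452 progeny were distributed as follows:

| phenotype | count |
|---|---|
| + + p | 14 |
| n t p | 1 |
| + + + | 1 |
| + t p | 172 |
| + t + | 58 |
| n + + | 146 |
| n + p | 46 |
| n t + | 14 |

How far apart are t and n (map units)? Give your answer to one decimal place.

The two most frequent reciprocal classes, + t p and n + +, are the parental types, so the F1 was + t p / n + +.
The two rarest classes, n t p and + + +, are the double crossovers. Comparing them with the parentals, only the n allele has switched, so n is the middle locus and the order is t – n – p.
Crossovers in the t–n interval produce the single-crossover classes + + p and n t + (14 + 14 = 28) plus the double crossovers (2).
RF(t–n) = (28 + 2) / 452 = 30/452 = 0.0664 → 6.6 map units.

6.6 map units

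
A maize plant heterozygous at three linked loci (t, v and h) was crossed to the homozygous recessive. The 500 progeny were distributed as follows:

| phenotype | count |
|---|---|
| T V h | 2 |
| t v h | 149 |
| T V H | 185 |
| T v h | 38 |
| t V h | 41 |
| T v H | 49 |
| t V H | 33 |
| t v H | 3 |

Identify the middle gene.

h

The two most frequent reciprocal classes, T V H and t v h, are the parental types, so the F1 was T V H / t v h.
The two rarest classes, T V h and t v H, are the double crossovers. Comparing them with the parentals, only the h allele has switched, so h is the middle locus and the order is t – h – v.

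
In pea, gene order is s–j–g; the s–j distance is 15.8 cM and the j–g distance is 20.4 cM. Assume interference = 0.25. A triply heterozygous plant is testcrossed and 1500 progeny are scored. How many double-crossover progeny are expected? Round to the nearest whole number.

36

Map distances give recombination frequencies of 0.158 and 0.204 for the two intervals.
With interference 0.25 (so coincidence = 0.75), expected double-crossover frequency = 0.158 × 0.204 × 0.75 = 0.02417.
Expected number = 0.02417 × 1500 = 36.26 ≈ 36.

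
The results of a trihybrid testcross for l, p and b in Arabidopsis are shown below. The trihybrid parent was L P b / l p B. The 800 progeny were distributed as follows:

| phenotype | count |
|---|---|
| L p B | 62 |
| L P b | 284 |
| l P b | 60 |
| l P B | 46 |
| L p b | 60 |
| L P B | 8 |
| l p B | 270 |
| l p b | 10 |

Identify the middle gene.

b

The two rarest classes, L P B and l p b, are the double crossovers. Comparing them with the parentals, only the b allele has switched, so b is the middle locus and the order is p – b – l.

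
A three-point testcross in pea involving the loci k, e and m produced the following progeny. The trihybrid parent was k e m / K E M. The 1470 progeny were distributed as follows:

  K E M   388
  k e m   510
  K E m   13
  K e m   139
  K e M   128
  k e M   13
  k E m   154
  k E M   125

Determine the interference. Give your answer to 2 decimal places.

The two rarest classes, k e M and K E m, are the double crossovers. Comparing them with the parentals, only the m allele has switched, so m is the middle locus and the order is e – m – k.
e–m: (282 + 26)/1470 = 0.2095; m–k: (264 + 26)/1470 = 0.1973.
Expected DCO frequency = 0.2095 × 0.1973 ≈ 0.04133; observed = 26/1470 ≈ 0.01769.
Coefficient of coincidence = 0.01769/0.04133 ≈ 0.43; interference = 1 − 0.43 = 0.57.

0.57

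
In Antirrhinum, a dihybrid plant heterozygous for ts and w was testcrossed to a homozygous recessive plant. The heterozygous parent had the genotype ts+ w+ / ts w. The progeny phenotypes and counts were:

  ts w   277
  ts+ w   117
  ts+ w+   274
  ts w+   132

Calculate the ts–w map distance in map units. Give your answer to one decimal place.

The recombinant classes are ts+ w and ts w+: 117 + 132 = 249.
Recombination frequency = 249/800 = 0.3113 ≈ 31.1%, i.e. 31.1 map units.

31.1 map units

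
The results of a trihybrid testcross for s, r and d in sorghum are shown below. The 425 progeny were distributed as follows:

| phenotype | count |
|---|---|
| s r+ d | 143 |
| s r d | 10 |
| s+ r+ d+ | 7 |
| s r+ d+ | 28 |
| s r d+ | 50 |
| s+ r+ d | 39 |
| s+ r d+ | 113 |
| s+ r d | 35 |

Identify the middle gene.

The two most frequent reciprocal classes, s r+ d and s+ r d+, are the parental types, so the F1 was s r+ d / s+ r d+.
The two rarest classes, s r d and s+ r+ d+, are the double crossovers. Comparing them with the parentals, only the r allele has switched, so r is the middle locus and the order is d – r – s.

r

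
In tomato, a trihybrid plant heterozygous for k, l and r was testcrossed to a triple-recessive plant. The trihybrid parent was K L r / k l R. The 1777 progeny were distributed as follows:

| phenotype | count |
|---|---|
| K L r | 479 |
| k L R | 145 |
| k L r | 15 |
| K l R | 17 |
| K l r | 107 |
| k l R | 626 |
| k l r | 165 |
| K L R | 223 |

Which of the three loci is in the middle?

k

The two rarest classes, k L r and K l R, are the double crossovers. Comparing them with the parentals, only the k allele has switched, so k is the middle locus and the order is r – k – l.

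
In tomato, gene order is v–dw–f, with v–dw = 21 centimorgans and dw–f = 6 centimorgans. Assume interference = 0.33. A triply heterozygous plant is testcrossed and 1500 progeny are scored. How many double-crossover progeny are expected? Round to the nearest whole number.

13

Map distances give recombination frequencies of 0.210 and 0.060 for the two intervals.
With interference 0.33 (so coincidence = 0.67), expected double-crossover frequency = 0.210 × 0.060 × 0.67 = 0.00844.
Expected number = 0.00844 × 1500 = 12.66 ≈ 13.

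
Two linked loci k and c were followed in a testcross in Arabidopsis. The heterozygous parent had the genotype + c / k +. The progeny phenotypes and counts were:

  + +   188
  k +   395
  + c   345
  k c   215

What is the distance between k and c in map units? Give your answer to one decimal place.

The recombinant classes are + + and k c: 188 + 215 = 403.
Recombination frequency = 403/1143 = 0.3526 ≈ 35.3%, i.e. 35.3 map units.

35.3 map units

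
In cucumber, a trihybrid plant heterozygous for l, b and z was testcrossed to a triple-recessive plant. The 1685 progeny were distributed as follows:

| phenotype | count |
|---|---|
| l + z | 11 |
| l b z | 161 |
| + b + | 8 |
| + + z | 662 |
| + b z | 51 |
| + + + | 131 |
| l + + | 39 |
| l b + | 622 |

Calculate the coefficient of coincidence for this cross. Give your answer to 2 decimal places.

0.94

The two most frequent reciprocal classes, + + z and l b +, are the parental types, so the F1 was + + z / l b +.
The two rarest classes, l + z and + b +, are the double crossovers. Comparing them with the parentals, only the l allele has switched, so l is the middle locus and the order is b – l – z.
b–l: (90 + 19)/1685 = 0.0647; l–z: (292 + 19)/1685 = 0.1846.
Expected DCO frequency = 0.0647 × 0.1846 ≈ 0.01194; observed = 19/1685 ≈ 0.01128.
Coefficient of coincidence = 0.01128/0.01194 ≈ 0.94.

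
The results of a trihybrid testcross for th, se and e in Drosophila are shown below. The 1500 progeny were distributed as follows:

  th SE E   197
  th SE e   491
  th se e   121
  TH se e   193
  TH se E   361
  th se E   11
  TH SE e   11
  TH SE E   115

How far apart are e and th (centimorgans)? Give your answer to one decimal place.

27.5 centimorgans

The two most frequent reciprocal classes, th SE e and TH se E, are the parental types, so the F1 was th SE e / TH se E.
The two rarest classes, TH SE e and th se E, are the double crossovers. Comparing them with the parentals, only the th allele has switched, so th is the middle locus and the order is e – th – se.
Crossovers in the e–th interval produce the single-crossover classes th SE E and TH se e (197 + 193 = 390) plus the double crossovers (22).
RF(e–th) = (390 + 22) / 1500 = 412/1500 = 0.2747 → 27.5 centimorgans.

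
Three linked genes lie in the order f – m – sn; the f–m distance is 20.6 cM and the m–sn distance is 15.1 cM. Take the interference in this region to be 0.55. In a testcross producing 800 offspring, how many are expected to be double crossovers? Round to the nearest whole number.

Map distances give recombination frequencies of 0.206 and 0.151 for the two intervals.
With interference 0.55 (so coincidence = 0.45), expected double-crossover frequency = 0.206 × 0.151 × 0.45 = 0.01400.
Expected number = 0.01400 × 800 = 11.20 ≈ 11.

11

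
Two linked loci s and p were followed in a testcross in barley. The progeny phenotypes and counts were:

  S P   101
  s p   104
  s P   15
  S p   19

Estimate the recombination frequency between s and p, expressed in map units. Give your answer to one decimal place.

14.2 map units

The two most frequent classes, S P (101) and s p (104), are the parental types, so the F1 was S P / s p.
The recombinant classes are S p and s P: 19 + 15 = 34.
Recombination frequency = 34/239 = 0.1423 ≈ 14.2%, i.e. 14.2 map units.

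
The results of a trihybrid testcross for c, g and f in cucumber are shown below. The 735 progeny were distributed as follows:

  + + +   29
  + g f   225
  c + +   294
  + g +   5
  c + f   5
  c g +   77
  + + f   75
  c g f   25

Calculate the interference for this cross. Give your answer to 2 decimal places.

The two most frequent reciprocal classes, + g f and c + +, are the parental types, so the F1 was + g f / c + +.
The two rarest classes, + g + and c + f, are the double crossovers. Comparing them with the parentals, only the f allele has switched, so f is the middle locus and the order is g – f – c.
g–f: (152 + 10)/735 = 0.2204; f–c: (54 + 10)/735 = 0.0871.
Expected DCO frequency = 0.2204 × 0.0871 ≈ 0.01920; observed = 10/735 ≈ 0.01361.
Coefficient of coincidence = 0.01361/0.01920 ≈ 0.71; interference = 1 − 0.71 = 0.29.

0.29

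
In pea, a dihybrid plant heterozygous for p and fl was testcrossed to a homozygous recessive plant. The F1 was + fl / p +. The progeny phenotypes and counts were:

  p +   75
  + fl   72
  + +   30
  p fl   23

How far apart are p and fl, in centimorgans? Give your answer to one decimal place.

The recombinant classes are + + and p fl: 30 + 23 = 53.
Recombination frequency = 53/200 = 0.2650 ≈ 26.5%, i.e. 26.5 centimorgans.

26.5 centimorgans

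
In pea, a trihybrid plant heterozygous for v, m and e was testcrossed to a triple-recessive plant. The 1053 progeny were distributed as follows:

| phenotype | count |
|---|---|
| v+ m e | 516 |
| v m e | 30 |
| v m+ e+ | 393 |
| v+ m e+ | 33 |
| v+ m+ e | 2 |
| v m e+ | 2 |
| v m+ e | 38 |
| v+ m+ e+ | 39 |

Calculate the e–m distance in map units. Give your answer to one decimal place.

The two most frequent reciprocal classes, v m+ e+ and v+ m e, are the parental types, so the F1 was v m+ e+ / v+ m e.
The two rarest classes, v m e+ and v+ m+ e, are the double crossovers. Comparing them with the parentals, only the m allele has switched, so m is the middle locus and the order is e – m – v.
Crossovers in the e–m interval produce the single-crossover classes v m+ e and v+ m e+ (38 + 33 = 71) plus the double crossovers (4).
RF(e–m) = (71 + 4) / 1053 = 75/1053 = 0.0712 → 7.1 map units.

7.1 map units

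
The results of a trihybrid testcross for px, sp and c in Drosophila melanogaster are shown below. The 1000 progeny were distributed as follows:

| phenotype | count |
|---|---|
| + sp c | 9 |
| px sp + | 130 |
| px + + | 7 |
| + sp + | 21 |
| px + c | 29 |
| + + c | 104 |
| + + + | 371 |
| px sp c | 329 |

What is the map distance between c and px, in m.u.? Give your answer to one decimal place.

The two most frequent reciprocal classes, + + + and px sp c, are the parental types, so the F1 was + + + / px sp c.
The two rarest classes, px + + and + sp c, are the double crossovers. Comparing them with the parentals, only the px allele has switched, so px is the middle locus and the order is c – px – sp.
Crossovers in the c–px interval produce the single-crossover classes + + c and px sp + (104 + 130 = 234) plus the double crossovers (16).
RF(c–px) = (234 + 16) / 1000 = 250/1000 = 0.2500 → 25.0 m.u.

25.0 m.u.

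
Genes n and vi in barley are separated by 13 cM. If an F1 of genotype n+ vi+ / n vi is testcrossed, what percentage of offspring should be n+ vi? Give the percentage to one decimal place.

A map distance of 13 cM corresponds to a recombination frequency of 0.130.
The F1 is n+ vi+ / n vi, so n+ vi is a recombinant gamete class with expected frequency r/2 = 0.130/2 = 0.0650.
That is 0.0650 = 6.5% of the progeny.

6.5%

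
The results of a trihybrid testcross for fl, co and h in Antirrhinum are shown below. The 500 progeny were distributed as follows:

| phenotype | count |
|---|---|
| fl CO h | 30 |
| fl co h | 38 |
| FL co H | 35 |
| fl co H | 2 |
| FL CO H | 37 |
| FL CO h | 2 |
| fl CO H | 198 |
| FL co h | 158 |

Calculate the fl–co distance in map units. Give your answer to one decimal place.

The two most frequent reciprocal classes, fl CO H and FL co h, are the parental types, so the F1 was fl CO H / FL co h.
The two rarest classes, fl co H and FL CO h, are the double crossovers. Comparing them with the parentals, only the co allele has switched, so co is the middle locus and the order is h – co – fl.
Crossovers in the co–fl interval produce the single-crossover classes FL CO H and fl co h (37 + 38 = 75) plus the double crossovers (4).
RF(co–fl) = (75 + 4) / 500 = 79/500 = 0.1580 → 15.8 map units.

15.8 map units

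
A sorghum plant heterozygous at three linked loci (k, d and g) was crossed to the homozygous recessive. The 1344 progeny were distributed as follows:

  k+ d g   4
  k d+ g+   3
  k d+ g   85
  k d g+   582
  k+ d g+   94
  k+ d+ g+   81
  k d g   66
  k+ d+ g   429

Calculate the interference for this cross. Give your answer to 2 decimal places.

The two most frequent reciprocal classes, k d g+ and k+ d+ g, are the parental types, so the F1 was k d g+ / k+ d+ g.
The two rarest classes, k d+ g+ and k+ d g, are the double crossovers. Comparing them with the parentals, only the d allele has switched, so d is the middle locus and the order is k – d – g.
k–d: (179 + 7)/1344 = 0.1384; d–g: (147 + 7)/1344 = 0.1146.
Expected DCO frequency = 0.1384 × 0.1146 ≈ 0.01586; observed = 7/1344 ≈ 0.00521.
Coefficient of coincidence = 0.00521/0.01586 ≈ 0.33; interference = 1 − 0.33 = 0.67.

0.67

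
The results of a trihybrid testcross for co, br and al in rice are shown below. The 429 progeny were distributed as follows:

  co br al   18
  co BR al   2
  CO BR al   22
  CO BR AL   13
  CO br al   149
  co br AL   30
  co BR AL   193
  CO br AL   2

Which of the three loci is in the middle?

The two most frequent reciprocal classes, co BR AL and CO br al, are the parental types, so the F1 was co BR AL / CO br al.
The two rarest classes, co BR al and CO br AL, are the double crossovers. Comparing them with the parentals, only the al allele has switched, so al is the middle locus and the order is co – al – br.

al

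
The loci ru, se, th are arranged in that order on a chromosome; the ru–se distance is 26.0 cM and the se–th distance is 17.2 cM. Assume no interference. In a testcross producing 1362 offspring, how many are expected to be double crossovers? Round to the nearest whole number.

Map distances give recombination frequencies of 0.260 and 0.172 for the two intervals.
With no interference, expected double-crossover frequency = 0.260 × 0.172 = 0.04472.
Expected number = 0.04472 × 1362 = 60.91 ≈ 61.

61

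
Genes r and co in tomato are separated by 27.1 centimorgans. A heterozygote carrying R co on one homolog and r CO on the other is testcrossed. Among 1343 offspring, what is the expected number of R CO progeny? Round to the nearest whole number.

A map distance of 27.1 centimorgans corresponds to a recombination frequency of 0.271.
The F1 is R co / r CO, so R CO is a recombinant gamete class with expected frequency r/2 = 0.271/2 = 0.1355.
Expected number = 0.1355 × 1343 = 181.98 ≈ 182.

182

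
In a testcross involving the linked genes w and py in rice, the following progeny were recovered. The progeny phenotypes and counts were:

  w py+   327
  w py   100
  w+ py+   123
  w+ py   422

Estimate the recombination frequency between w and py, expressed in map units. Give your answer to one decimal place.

22.9 map units

The two most frequent classes, w+ py (422) and w py+ (327), are the parental types, so the F1 was w+ py / w py+.
The recombinant classes are w+ py+ and w py: 123 + 100 = 223.
Recombination frequency = 223/972 = 0.2294 ≈ 22.9%, i.e. 22.9 map units.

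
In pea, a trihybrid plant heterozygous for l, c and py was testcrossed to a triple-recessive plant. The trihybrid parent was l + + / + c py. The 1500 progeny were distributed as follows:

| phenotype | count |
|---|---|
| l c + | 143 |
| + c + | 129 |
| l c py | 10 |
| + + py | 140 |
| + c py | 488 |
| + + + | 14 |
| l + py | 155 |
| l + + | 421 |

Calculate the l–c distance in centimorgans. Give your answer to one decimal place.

The two rarest classes, + + + and l c py, are the double crossovers. Comparing them with the parentals, only the l allele has switched, so l is the middle locus and the order is c – l – py.
Crossovers in the c–l interval produce the single-crossover classes l c + and + + py (143 + 140 = 283) plus the double crossovers (24).
RF(c–l) = (283 + 24) / 1500 = 307/1500 = 0.2047 → 20.5 centimorgans.

20.5 centimorgans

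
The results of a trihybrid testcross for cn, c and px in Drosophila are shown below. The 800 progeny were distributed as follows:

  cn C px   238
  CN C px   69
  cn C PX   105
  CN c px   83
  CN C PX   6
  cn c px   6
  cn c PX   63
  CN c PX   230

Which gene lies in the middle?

c

The two most frequent reciprocal classes, cn C px and CN c PX, are the parental types, so the F1 was cn C px / CN c PX.
The two rarest classes, cn c px and CN C PX, are the double crossovers. Comparing them with the parentals, only the c allele has switched, so c is the middle locus and the order is cn – c – px.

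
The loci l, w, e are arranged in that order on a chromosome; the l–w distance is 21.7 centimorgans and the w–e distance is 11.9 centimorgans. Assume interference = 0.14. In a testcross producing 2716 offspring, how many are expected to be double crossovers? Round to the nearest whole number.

60

Map distances give recombination frequencies of 0.217 and 0.119 for the two intervals.
With interference 0.14 (so coincidence = 0.86), expected double-crossover frequency = 0.217 × 0.119 × 0.86 = 0.02221.
Expected number = 0.02221 × 2716 = 60.32 ≈ 60.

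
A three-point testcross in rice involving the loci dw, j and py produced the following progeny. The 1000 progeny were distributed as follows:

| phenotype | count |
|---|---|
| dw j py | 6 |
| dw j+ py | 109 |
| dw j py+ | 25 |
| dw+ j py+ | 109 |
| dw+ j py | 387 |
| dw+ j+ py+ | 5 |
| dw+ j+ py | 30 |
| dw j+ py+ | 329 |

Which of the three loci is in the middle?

dw

The two most frequent reciprocal classes, dw j+ py+ and dw+ j py, are the parental types, so the F1 was dw j+ py+ / dw+ j py.
The two rarest classes, dw+ j+ py+ and dw j py, are the double crossovers. Comparing them with the parentals, only the dw allele has switched, so dw is the middle locus and the order is py – dw – j.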